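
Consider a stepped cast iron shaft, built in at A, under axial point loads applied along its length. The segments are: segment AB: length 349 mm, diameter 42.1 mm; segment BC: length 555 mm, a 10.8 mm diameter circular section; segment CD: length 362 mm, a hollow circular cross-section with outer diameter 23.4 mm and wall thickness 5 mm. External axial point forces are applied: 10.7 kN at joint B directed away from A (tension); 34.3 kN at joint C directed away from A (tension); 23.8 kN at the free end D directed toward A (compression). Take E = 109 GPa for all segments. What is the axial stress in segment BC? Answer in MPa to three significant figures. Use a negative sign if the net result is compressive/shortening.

115 MPa

Internal axial forces (sectioning from the free end, tension +): N_CD = -23.8 kN, N_BC = 10.5 kN, N_AB = 21.2 kN.
A_BC = 91.61 mm².
σ_BC = N_BC/A_BC = 10500/91.61 = 114.6 MPa.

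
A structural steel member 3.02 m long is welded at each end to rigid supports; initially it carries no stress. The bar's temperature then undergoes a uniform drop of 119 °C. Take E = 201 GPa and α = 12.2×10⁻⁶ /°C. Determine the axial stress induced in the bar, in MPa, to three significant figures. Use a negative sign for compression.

292 MPa

Free thermal expansion αLΔT = 12.2e-6 · 3020 · -119 = -4.384 mm.
The walls impose strain ε = −(-4.384)/3020 = 1.4518e-03; σ = Eε = 201000 · 1.4518e-03 = 291.8 MPa.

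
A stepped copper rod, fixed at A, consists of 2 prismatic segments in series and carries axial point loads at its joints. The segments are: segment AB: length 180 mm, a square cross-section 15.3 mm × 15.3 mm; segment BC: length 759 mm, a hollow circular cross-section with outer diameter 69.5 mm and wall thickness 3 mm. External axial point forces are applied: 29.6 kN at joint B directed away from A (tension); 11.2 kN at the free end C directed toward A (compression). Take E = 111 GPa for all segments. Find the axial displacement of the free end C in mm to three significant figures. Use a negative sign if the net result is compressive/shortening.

Internal axial forces (sectioning from the free end, tension +): N_BC = -11.2 kN, N_AB = 18.4 kN.
A_AB = 234.1 mm².
A_BC = 626.7 mm².
δ_AB = 18400·180/(234.1·111000) = 0.1275 mm
δ_BC = -11200·759/(626.7·111000) = -0.1222 mm
δ = Σδ_i = 0.005271 mm.

0.00527 mm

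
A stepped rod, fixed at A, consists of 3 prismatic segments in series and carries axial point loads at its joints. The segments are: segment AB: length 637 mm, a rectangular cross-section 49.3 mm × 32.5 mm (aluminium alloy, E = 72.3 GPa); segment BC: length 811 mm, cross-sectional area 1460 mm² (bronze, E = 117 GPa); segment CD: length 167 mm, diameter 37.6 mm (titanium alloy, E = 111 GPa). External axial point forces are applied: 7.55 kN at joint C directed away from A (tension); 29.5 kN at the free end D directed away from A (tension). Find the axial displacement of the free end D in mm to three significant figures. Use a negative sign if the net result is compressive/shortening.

Internal axial forces (sectioning from the free end, tension +): N_CD = 29.5 kN, N_BC = 37.05 kN, N_AB = 37.05 kN.
A_AB = 1602 mm².
A_CD = 1110 mm².
δ_AB = 37050·637/(1602·72300) = 0.2037 mm
δ_BC = 37050·811/(1460·117000) = 0.1759 mm
δ_CD = 29500·167/(1110·111000) = 0.03997 mm
δ = Σδ_i = 0.4196 mm.

0.420 mm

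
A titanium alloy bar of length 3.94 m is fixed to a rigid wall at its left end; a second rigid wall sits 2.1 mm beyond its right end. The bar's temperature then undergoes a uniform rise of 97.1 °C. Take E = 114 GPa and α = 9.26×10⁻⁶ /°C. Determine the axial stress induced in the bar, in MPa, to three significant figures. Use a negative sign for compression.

-41.7 MPa

Free thermal expansion αLΔT = 9.26e-6 · 3940 · 97.1 = 3.543 mm.
The walls engage after the gap closes; constrained expansion = 3.543 − 2.1 = 1.443 mm.
The walls impose strain ε = −(1.443)/3940 = -3.6615e-04; σ = Eε = 114000 · -3.6615e-04 = -41.74 MPa.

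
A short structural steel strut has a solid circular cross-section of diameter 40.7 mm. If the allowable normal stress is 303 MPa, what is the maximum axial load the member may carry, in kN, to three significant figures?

394 kN

A = 1301 mm².
P_max = σ_allow · A = 303 · 1301 = 394200 N = 394.2 kN.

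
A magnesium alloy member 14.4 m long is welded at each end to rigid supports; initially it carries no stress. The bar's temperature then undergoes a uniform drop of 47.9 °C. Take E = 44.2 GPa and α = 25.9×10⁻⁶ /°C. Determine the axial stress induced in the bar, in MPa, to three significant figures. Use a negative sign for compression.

Free thermal expansion αLΔT = 25.9e-6 · 14400 · -47.9 = -17.86 mm.
The walls impose strain ε = −(-17.86)/14400 = 1.2406e-03; σ = Eε = 44200 · 1.2406e-03 = 54.83 MPa.

54.8 MPa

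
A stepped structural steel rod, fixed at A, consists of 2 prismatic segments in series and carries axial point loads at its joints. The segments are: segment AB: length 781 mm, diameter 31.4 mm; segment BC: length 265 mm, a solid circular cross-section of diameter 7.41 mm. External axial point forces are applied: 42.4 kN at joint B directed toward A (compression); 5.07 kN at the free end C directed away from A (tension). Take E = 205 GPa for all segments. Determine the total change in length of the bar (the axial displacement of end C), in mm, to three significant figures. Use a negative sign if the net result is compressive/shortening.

-0.0317 mm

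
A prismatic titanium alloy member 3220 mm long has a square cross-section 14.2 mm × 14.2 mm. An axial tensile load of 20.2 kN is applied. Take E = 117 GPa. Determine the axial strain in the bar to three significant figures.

A = 201.6 mm².
σ = N/A = 100.2 MPa; ε = σ/E = 100.2/117000 = 8.562e-04.

8.56e-04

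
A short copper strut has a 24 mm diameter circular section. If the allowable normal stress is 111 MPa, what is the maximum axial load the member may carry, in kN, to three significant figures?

50.2 kN

A = 452.4 mm².
P_max = σ_allow · A = 111 · 452.4 = 50220 N = 50.22 kN.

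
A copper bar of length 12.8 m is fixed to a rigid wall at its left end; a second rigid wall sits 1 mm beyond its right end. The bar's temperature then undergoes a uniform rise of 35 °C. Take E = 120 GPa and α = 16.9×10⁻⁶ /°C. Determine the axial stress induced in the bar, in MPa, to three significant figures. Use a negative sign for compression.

Free thermal expansion αLΔT = 16.9e-6 · 12800 · 35 = 7.571 mm.
The walls engage after the gap closes; constrained expansion = 7.571 − 1 = 6.571 mm.
The walls impose strain ε = −(6.571)/12800 = -5.1337e-04; σ = Eε = 120000 · -5.1337e-04 = -61.6 MPa.

-61.6 MPa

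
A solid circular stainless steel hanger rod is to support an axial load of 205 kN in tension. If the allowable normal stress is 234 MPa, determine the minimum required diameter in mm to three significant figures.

33.4 mm

Required area A ≥ P/σ_allow = 205000/234 = 876.1 mm².
For a solid circular section, d ≥ √(4A/π) = 33.4 mm.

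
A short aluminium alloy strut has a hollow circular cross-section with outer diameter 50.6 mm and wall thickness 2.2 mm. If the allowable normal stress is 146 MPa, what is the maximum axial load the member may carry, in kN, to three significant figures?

A = 334.5 mm².
P_max = σ_allow · A = 146 · 334.5 = 48840 N = 48.84 kN.

48.8 kN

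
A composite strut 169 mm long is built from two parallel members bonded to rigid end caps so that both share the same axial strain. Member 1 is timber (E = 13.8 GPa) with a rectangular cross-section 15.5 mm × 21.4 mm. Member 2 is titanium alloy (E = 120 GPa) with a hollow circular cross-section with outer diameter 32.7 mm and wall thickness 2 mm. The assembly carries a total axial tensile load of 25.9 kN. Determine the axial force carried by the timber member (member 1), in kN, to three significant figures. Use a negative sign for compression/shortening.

4.28 kN

A_1 = 331.7 mm².
A_2 = 192.9 mm².
Equal strain + equilibrium ⇒ each member carries load in proportion to AE: A₁E₁ = 4577000 N, A₂E₂ = 23150000 N, ΣAE = 27720000 N.
F₁ = P·A₁E₁/ΣAE = 25900·4577000/27720000 = 4276 N.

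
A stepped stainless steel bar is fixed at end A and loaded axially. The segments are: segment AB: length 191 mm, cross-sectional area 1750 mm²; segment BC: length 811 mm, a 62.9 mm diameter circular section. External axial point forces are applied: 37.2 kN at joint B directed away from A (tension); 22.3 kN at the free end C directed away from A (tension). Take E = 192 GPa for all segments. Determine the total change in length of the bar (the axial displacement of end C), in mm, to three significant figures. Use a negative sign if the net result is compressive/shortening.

0.0641 mm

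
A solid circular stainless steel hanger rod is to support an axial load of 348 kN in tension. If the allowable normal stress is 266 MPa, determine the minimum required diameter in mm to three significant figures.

40.8 mm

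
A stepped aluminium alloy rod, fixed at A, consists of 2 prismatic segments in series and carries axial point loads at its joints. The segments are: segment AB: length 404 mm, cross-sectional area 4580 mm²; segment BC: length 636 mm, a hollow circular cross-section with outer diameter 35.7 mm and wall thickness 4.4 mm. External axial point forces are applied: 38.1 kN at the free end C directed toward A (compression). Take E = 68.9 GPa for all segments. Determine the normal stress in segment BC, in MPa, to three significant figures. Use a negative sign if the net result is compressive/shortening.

Internal axial forces (sectioning from the free end, tension +): N_BC = -38.1 kN, N_AB = -38.1 kN.
A_BC = 432.7 mm².
σ_BC = N_BC/A_BC = -38100/432.7 = -88.06 MPa.

-88.1 MPa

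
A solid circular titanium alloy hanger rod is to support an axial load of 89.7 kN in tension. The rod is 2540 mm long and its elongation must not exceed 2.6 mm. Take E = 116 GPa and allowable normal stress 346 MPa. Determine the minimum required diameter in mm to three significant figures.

31.0 mm

Required area A ≥ P/σ_allow = 89700/346 = 259.2 mm².
For a solid circular section, d ≥ √(4A/π) = 18.17 mm.
Elongation limit: A ≥ PL/(Eδ_allow) = 89700·2540/(116000·2.6) = 755.4 mm² ⇒ d ≥ 31.01 mm.
The elongation limit governs.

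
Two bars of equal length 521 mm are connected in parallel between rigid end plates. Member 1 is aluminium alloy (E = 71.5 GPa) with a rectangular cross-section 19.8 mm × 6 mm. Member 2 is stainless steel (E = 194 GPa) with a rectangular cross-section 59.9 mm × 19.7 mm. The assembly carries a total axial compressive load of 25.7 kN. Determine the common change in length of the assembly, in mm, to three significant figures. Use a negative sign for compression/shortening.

-0.0564 mm

A_1 = 118.8 mm².
A_2 = 1180 mm².
Equal strain + equilibrium ⇒ each member carries load in proportion to AE: A₁E₁ = 8494000 N, A₂E₂ = 228900000 N, ΣAE = 237400000 N.
δ = PL/ΣAE = -25700·521/237400000 = -0.0564 mm.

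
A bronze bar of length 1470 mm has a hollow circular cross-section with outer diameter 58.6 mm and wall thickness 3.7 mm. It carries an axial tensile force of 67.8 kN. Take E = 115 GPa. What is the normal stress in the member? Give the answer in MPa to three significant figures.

106 MPa

A = 638.2 mm².
σ = N/A = 67800/638.2 = 106.2 MPa.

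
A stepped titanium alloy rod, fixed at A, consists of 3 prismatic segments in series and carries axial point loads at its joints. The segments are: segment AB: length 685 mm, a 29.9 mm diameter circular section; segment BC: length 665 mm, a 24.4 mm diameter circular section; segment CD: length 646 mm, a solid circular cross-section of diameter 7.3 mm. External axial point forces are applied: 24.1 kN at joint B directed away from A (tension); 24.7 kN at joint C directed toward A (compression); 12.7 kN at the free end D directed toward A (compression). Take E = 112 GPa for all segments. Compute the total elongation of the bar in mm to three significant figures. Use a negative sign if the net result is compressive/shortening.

-2.34 mm

Internal axial forces (sectioning from the free end, tension +): N_CD = -12.7 kN, N_BC = -37.4 kN, N_AB = -13.3 kN.
A_AB = 702.2 mm².
A_BC = 467.6 mm².
A_CD = 41.85 mm².
δ_AB = -13300·685/(702.2·112000) = -0.1158 mm
δ_BC = -37400·665/(467.6·112000) = -0.4749 mm
δ_CD = -12700·646/(41.85·112000) = -1.75 mm
δ = Σδ_i = -2.341 mm.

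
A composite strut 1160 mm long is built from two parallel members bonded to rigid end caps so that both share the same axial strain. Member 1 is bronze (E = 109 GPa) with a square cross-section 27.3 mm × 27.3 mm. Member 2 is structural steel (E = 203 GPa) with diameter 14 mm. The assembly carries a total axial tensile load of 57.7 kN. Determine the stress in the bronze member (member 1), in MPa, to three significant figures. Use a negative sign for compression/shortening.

55.9 MPa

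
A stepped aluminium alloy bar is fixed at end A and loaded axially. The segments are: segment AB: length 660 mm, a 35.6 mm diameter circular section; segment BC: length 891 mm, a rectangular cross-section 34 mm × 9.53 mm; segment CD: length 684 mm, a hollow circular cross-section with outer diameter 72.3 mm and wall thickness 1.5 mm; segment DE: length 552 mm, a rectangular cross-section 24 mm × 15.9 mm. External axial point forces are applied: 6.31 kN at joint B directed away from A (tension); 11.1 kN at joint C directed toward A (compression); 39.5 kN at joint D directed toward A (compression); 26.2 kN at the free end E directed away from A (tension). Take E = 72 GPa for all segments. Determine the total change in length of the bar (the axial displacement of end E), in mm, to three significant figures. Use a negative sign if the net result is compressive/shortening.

-0.951 mm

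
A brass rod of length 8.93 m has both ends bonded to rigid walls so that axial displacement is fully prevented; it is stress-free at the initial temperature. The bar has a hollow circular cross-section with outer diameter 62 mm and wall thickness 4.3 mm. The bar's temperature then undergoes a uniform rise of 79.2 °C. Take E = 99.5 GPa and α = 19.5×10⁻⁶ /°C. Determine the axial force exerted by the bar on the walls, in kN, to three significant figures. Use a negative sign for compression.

-120 kN

Free thermal expansion αLΔT = 19.5e-6 · 8930 · 79.2 = 13.79 mm.
The walls impose strain ε = −(13.79)/8930 = -1.5444e-03; σ = Eε = 99500 · -1.5444e-03 = -153.7 MPa.
Wall reaction R = σ·A = -153.7·779.5 = -119800 N = -119.8 kN.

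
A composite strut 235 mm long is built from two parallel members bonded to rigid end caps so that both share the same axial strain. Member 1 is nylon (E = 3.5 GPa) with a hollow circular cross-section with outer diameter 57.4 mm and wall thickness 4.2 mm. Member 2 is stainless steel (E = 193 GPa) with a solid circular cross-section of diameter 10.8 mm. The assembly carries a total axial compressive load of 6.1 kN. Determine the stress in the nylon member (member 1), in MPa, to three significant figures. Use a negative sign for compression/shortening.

-1.06 MPa

A_1 = 702 mm².
A_2 = 91.61 mm².
Equal strain + equilibrium ⇒ each member carries load in proportion to AE: A₁E₁ = 2457000 N, A₂E₂ = 17680000 N, ΣAE = 20140000 N.
σ₁ = P·E₁/ΣAE = -6100·3500/20140000 = -1.06 MPa.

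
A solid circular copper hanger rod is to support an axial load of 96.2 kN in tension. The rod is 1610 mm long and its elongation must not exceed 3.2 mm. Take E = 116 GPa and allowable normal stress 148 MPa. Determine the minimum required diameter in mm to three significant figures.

28.8 mm

Required area A ≥ P/σ_allow = 96200/148 = 650 mm².
For a solid circular section, d ≥ √(4A/π) = 28.77 mm.
Elongation limit: A ≥ PL/(Eδ_allow) = 96200·1610/(116000·3.2) = 417.2 mm² ⇒ d ≥ 23.05 mm.
The stress limit governs.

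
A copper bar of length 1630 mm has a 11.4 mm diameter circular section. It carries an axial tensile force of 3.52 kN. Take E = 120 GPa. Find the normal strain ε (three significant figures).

2.87e-04

A = 102.1 mm².
σ = N/A = 34.49 MPa; ε = σ/E = 34.49/120000 = 2.874e-04.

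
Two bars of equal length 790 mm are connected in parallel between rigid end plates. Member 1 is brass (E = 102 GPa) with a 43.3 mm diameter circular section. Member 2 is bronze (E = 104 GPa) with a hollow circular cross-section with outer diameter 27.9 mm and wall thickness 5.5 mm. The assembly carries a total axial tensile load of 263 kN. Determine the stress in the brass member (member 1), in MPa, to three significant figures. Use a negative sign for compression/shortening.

141 MPa

A_1 = 1473 mm².
A_2 = 387 mm².
Equal strain + equilibrium ⇒ each member carries load in proportion to AE: A₁E₁ = 150200000 N, A₂E₂ = 40250000 N, ΣAE = 190500000 N.
σ₁ = P·E₁/ΣAE = 263000·102000/190500000 = 140.9 MPa.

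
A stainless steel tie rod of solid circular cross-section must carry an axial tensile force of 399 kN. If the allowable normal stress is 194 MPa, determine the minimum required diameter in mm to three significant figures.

Required area A ≥ P/σ_allow = 399000/194 = 2057 mm².
For a solid circular section, d ≥ √(4A/π) = 51.17 mm.

51.2 mm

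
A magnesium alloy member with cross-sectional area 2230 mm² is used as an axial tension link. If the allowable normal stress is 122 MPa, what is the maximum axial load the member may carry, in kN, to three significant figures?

272 kN

P_max = σ_allow · A = 122 · 2230 = 272100 N = 272.1 kN.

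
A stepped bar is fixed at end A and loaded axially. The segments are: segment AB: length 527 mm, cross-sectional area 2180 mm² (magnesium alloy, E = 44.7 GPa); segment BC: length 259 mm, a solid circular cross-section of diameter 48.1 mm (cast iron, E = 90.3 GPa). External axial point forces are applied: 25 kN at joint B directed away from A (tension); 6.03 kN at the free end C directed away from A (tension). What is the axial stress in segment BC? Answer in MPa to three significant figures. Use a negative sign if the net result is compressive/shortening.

Internal axial forces (sectioning from the free end, tension +): N_BC = 6.03 kN, N_AB = 31.03 kN.
A_BC = 1817 mm².
σ_BC = N_BC/A_BC = 6030/1817 = 3.318 MPa.

3.32 MPa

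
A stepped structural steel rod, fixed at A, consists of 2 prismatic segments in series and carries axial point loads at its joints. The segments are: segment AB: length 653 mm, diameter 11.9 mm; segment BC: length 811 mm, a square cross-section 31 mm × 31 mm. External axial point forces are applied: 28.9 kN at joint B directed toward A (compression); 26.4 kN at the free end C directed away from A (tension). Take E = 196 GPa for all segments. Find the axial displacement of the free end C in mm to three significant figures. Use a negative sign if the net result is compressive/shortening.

0.0388 mm

Internal axial forces (sectioning from the free end, tension +): N_BC = 26.4 kN, N_AB = -2.5 kN.
A_AB = 111.2 mm².
A_BC = 961 mm².
δ_AB = -2500·653/(111.2·196000) = -0.07489 mm
δ_BC = 26400·811/(961·196000) = 0.1137 mm
δ = Σδ_i = 0.03878 mm.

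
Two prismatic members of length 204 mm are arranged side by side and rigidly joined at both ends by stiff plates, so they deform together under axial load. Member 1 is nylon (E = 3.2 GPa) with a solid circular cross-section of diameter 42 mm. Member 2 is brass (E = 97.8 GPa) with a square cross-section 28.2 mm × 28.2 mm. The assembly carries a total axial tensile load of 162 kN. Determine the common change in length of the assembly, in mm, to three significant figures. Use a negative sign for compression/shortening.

0.402 mm

A_1 = 1385 mm².
A_2 = 795.2 mm².
Equal strain + equilibrium ⇒ each member carries load in proportion to AE: A₁E₁ = 4433000 N, A₂E₂ = 77770000 N, ΣAE = 82210000 N.
δ = PL/ΣAE = 162000·204/82210000 = 0.402 mm.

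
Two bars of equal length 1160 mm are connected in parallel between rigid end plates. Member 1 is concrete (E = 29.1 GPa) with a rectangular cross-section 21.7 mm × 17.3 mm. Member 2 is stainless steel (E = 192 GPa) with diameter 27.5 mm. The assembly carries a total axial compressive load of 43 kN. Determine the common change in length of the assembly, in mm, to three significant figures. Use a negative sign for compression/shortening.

-0.399 mm

A_1 = 375.4 mm².
A_2 = 594 mm².
Equal strain + equilibrium ⇒ each member carries load in proportion to AE: A₁E₁ = 10920000 N, A₂E₂ = 114000000 N, ΣAE = 125000000 N.
δ = PL/ΣAE = -43000·1160/125000000 = -0.3992 mm.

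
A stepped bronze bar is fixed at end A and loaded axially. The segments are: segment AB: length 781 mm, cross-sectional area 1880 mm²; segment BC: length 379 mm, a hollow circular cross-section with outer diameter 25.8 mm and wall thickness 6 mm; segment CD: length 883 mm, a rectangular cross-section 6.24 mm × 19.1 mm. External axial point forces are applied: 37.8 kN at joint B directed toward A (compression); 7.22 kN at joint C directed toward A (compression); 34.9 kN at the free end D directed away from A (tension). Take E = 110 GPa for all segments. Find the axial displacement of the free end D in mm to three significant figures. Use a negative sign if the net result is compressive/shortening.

Internal axial forces (sectioning from the free end, tension +): N_CD = 34.9 kN, N_BC = 27.68 kN, N_AB = -10.12 kN.
A_BC = 373.2 mm².
A_CD = 119.2 mm².
δ_AB = -10120·781/(1880·110000) = -0.03822 mm
δ_BC = 27680·379/(373.2·110000) = 0.2555 mm
δ_CD = 34900·883/(119.2·110000) = 2.351 mm
δ = Σδ_i = 2.568 mm.

2.57 mm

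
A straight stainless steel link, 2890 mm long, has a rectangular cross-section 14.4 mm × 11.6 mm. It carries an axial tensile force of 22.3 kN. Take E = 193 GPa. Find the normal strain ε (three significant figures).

6.92e-04

A = 167 mm².
σ = N/A = 133.5 MPa; ε = σ/E = 133.5/193000 = 6.917e-04.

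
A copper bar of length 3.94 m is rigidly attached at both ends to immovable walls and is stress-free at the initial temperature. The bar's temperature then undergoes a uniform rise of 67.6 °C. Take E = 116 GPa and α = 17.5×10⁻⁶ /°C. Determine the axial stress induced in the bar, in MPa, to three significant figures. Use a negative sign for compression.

-137 MPa

Free thermal expansion αLΔT = 17.5e-6 · 3940 · 67.6 = 4.661 mm.
The walls impose strain ε = −(4.661)/3940 = -1.1830e-03; σ = Eε = 116000 · -1.1830e-03 = -137.2 MPa.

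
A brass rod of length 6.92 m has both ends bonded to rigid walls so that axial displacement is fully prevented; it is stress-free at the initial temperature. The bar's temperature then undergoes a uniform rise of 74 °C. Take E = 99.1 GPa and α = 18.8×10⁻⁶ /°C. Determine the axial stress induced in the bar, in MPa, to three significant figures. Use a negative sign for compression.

Free thermal expansion αLΔT = 18.8e-6 · 6920 · 74 = 9.627 mm.
The walls impose strain ε = −(9.627)/6920 = -1.3912e-03; σ = Eε = 99100 · -1.3912e-03 = -137.9 MPa.

-138 MPa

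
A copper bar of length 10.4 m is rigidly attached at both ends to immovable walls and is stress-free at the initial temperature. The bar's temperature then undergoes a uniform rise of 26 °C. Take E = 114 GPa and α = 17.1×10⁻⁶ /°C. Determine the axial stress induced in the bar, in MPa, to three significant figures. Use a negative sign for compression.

-50.7 MPa

Free thermal expansion αLΔT = 17.1e-6 · 10400 · 26 = 4.624 mm.
The walls impose strain ε = −(4.624)/10400 = -4.4460e-04; σ = Eε = 114000 · -4.4460e-04 = -50.68 MPa.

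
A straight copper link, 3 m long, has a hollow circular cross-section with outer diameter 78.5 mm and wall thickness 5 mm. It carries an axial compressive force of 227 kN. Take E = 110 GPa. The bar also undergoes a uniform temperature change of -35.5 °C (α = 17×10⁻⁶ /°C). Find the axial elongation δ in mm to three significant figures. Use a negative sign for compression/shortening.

A = 1155 mm².
δ_mech = NL/(AE) = -227000·3000/(1155·110000) = -5.362 mm.
δ_thermal = αLΔT = 17e-6·3000·-35.5 = -1.81 mm.
δ = δ_mech + δ_thermal = -7.173 mm.

-7.17 mm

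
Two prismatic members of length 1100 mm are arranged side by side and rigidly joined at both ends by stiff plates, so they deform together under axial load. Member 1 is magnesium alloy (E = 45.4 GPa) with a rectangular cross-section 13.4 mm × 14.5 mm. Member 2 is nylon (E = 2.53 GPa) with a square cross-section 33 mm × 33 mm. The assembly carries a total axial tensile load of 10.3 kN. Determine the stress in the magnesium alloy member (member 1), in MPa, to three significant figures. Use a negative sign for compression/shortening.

A_1 = 194.3 mm².
A_2 = 1089 mm².
Equal strain + equilibrium ⇒ each member carries load in proportion to AE: A₁E₁ = 8821000 N, A₂E₂ = 2755000 N, ΣAE = 11580000 N.
σ₁ = P·E₁/ΣAE = 10300·45400/11580000 = 40.39 MPa.

40.4 MPa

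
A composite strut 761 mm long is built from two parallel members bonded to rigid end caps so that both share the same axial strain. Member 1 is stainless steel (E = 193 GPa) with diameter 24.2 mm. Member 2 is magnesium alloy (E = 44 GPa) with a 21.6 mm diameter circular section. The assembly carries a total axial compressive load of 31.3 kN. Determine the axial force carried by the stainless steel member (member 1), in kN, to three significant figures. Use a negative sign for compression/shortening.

A_1 = 460 mm².
A_2 = 366.4 mm².
Equal strain + equilibrium ⇒ each member carries load in proportion to AE: A₁E₁ = 88770000 N, A₂E₂ = 16120000 N, ΣAE = 104900000 N.
F₁ = P·A₁E₁/ΣAE = -31300·88770000/104900000 = -26490 N.

-26.5 kN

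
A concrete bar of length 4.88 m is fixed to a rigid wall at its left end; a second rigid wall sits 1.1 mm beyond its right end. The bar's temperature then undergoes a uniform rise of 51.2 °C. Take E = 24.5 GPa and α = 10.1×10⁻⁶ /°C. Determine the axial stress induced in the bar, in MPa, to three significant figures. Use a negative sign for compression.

Free thermal expansion αLΔT = 10.1e-6 · 4880 · 51.2 = 2.524 mm.
The walls engage after the gap closes; constrained expansion = 2.524 − 1.1 = 1.424 mm.
The walls impose strain ε = −(1.424)/4880 = -2.9171e-04; σ = Eε = 24500 · -2.9171e-04 = -7.147 MPa.

-7.15 MPa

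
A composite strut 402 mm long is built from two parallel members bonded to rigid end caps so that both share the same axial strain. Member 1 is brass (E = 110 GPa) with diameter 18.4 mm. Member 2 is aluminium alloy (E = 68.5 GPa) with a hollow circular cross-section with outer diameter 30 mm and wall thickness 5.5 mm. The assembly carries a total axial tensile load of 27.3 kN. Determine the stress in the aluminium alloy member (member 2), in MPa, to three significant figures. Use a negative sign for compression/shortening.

A_1 = 265.9 mm².
A_2 = 423.3 mm².
Equal strain + equilibrium ⇒ each member carries load in proportion to AE: A₁E₁ = 29250000 N, A₂E₂ = 29000000 N, ΣAE = 58250000 N.
σ₂ = P·E₂/ΣAE = 27300·68500/58250000 = 32.11 MPa.

32.1 MPa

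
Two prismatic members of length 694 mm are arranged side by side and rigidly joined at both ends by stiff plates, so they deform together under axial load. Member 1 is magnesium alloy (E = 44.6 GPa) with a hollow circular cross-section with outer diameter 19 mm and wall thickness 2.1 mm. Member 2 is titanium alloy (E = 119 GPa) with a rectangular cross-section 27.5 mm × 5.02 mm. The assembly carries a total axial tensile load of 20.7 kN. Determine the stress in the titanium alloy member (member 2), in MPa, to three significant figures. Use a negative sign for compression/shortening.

A_1 = 111.5 mm².
A_2 = 138 mm².
Equal strain + equilibrium ⇒ each member carries load in proportion to AE: A₁E₁ = 4973000 N, A₂E₂ = 16430000 N, ΣAE = 21400000 N.
σ₂ = P·E₂/ΣAE = 20700·119000/21400000 = 115.1 MPa.

115 MPa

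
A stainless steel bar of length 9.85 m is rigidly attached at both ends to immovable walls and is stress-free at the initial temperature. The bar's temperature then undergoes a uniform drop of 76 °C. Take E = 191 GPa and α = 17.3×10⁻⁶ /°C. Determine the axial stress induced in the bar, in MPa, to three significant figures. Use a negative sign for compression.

251 MPa

Free thermal expansion αLΔT = 17.3e-6 · 9850 · -76 = -12.95 mm.
The walls impose strain ε = −(-12.95)/9850 = 1.3148e-03; σ = Eε = 191000 · 1.3148e-03 = 251.1 MPa.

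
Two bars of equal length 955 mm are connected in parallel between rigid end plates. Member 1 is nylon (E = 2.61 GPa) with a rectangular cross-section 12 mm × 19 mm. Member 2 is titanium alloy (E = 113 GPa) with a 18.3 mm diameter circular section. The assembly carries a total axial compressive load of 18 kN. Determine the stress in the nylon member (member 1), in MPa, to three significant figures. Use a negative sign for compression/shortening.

A_1 = 228 mm².
A_2 = 263 mm².
Equal strain + equilibrium ⇒ each member carries load in proportion to AE: A₁E₁ = 595100 N, A₂E₂ = 29720000 N, ΣAE = 30320000 N.
σ₁ = P·E₁/ΣAE = -18000·2610/30320000 = -1.55 MPa.

-1.55 MPa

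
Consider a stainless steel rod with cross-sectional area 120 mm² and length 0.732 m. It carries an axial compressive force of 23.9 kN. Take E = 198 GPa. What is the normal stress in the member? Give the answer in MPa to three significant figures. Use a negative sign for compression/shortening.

σ = N/A = -23900/120 = -199.2 MPa.

-199 MPa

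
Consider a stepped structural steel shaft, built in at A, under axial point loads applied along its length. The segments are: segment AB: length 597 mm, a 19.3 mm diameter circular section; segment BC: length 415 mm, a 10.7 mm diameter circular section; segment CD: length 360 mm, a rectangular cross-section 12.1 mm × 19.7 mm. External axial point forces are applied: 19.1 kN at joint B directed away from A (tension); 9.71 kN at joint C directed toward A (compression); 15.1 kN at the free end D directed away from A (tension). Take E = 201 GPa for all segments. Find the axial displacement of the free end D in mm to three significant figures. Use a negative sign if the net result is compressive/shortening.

Internal axial forces (sectioning from the free end, tension +): N_CD = 15.1 kN, N_BC = 5.39 kN, N_AB = 24.49 kN.
A_AB = 292.6 mm².
A_BC = 89.92 mm².
A_CD = 238.4 mm².
δ_AB = 24490·597/(292.6·201000) = 0.2486 mm
δ_BC = 5390·415/(89.92·201000) = 0.1238 mm
δ_CD = 15100·360/(238.4·201000) = 0.1135 mm
δ = Σδ_i = 0.4859 mm.

0.486 mm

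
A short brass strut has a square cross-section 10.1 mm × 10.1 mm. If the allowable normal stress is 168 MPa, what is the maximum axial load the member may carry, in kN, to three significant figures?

17.1 kN

A = 102 mm².
P_max = σ_allow · A = 168 · 102 = 17140 N = 17.14 kN.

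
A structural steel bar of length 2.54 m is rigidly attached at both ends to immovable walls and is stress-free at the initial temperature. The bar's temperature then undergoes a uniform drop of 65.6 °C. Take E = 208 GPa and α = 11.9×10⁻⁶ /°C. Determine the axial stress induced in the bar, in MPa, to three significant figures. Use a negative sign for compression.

Free thermal expansion αLΔT = 11.9e-6 · 2540 · -65.6 = -1.983 mm.
The walls impose strain ε = −(-1.983)/2540 = 7.8064e-04; σ = Eε = 208000 · 7.8064e-04 = 162.4 MPa.

162 MPa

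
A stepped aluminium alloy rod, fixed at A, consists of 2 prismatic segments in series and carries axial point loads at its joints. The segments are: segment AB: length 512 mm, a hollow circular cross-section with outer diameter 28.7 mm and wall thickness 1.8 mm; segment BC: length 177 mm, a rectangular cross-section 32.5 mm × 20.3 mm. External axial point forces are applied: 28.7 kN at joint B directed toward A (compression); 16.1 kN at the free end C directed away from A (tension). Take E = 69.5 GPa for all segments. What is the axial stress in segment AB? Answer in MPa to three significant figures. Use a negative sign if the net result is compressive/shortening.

-82.8 MPa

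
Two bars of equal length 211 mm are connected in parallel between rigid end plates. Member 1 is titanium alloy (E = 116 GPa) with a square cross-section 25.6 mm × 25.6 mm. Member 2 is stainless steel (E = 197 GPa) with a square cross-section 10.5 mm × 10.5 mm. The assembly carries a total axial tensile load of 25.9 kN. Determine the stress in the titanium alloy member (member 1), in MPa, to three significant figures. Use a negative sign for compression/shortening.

30.7 MPa

A_1 = 655.4 mm².
A_2 = 110.2 mm².
Equal strain + equilibrium ⇒ each member carries load in proportion to AE: A₁E₁ = 76020000 N, A₂E₂ = 21720000 N, ΣAE = 97740000 N.
σ₁ = P·E₁/ΣAE = 25900·116000/97740000 = 30.74 MPa.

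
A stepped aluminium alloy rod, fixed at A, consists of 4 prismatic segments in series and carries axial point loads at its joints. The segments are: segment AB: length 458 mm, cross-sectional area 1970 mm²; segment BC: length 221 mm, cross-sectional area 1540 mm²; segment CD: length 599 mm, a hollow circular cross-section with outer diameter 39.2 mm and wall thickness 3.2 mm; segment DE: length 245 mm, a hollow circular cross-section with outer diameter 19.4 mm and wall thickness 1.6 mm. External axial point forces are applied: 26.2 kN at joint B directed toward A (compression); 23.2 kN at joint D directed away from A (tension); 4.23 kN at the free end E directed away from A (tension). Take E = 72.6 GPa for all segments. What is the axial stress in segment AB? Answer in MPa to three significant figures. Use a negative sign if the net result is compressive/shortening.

Internal axial forces (sectioning from the free end, tension +): N_DE = 4.23 kN, N_CD = 27.43 kN, N_BC = 27.43 kN, N_AB = 1.23 kN.
σ_AB = N_AB/A_AB = 1230/1970 = 0.6244 MPa.

0.624 MPa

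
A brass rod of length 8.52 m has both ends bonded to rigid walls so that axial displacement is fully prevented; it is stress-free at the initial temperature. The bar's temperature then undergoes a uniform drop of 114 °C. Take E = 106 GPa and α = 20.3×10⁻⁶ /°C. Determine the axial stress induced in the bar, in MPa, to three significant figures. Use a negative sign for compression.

Free thermal expansion αLΔT = 20.3e-6 · 8520 · -114 = -19.72 mm.
The walls impose strain ε = −(-19.72)/8520 = 2.3142e-03; σ = Eε = 106000 · 2.3142e-03 = 245.3 MPa.

245 MPa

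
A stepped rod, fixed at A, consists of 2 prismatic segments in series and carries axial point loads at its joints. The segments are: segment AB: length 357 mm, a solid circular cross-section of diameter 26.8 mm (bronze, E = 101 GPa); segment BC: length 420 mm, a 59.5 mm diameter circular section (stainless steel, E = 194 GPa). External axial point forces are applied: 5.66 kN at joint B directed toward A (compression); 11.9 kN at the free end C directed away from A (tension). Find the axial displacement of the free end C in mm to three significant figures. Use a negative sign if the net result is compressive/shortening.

0.0484 mm

Internal axial forces (sectioning from the free end, tension +): N_BC = 11.9 kN, N_AB = 6.24 kN.
A_AB = 564.1 mm².
A_BC = 2781 mm².
δ_AB = 6240·357/(564.1·101000) = 0.0391 mm
δ_BC = 11900·420/(2781·194000) = 0.009266 mm
δ = Σδ_i = 0.04837 mm.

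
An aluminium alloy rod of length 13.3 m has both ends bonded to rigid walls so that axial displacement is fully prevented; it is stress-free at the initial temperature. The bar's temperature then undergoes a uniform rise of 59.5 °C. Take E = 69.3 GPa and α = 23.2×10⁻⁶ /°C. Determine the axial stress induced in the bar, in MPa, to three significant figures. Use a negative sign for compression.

Free thermal expansion αLΔT = 23.2e-6 · 13300 · 59.5 = 18.36 mm.
The walls impose strain ε = −(18.36)/13300 = -1.3804e-03; σ = Eε = 69300 · -1.3804e-03 = -95.66 MPa.

-95.7 MPa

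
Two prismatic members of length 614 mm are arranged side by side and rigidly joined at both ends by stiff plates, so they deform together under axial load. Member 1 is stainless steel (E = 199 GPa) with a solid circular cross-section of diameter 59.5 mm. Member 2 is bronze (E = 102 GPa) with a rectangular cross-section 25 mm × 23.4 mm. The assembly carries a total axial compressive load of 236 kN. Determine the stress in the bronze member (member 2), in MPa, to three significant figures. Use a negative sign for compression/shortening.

-39.3 MPa

A_1 = 2781 mm².
A_2 = 585 mm².
Equal strain + equilibrium ⇒ each member carries load in proportion to AE: A₁E₁ = 553300000 N, A₂E₂ = 59670000 N, ΣAE = 613000000 N.
σ₂ = P·E₂/ΣAE = -236000·102000/613000000 = -39.27 MPa.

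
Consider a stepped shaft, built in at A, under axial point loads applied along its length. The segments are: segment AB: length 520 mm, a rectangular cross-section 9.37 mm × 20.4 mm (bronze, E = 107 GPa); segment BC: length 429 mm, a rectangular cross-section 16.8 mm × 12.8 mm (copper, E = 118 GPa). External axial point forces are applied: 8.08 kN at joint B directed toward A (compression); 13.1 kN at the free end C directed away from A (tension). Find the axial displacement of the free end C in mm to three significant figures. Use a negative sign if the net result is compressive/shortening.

0.349 mm

Internal axial forces (sectioning from the free end, tension +): N_BC = 13.1 kN, N_AB = 5.02 kN.
A_AB = 191.1 mm².
A_BC = 215 mm².
δ_AB = 5020·520/(191.1·107000) = 0.1276 mm
δ_BC = 13100·429/(215·118000) = 0.2215 mm
δ = Σδ_i = 0.3491 mm.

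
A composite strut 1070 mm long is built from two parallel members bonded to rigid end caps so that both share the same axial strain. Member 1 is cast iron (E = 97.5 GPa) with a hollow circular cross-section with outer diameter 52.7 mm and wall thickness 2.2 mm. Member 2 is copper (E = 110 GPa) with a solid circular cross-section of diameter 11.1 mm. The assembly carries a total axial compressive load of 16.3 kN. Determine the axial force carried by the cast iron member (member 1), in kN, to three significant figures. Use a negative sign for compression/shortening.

A_1 = 349 mm².
A_2 = 96.77 mm².
Equal strain + equilibrium ⇒ each member carries load in proportion to AE: A₁E₁ = 34030000 N, A₂E₂ = 10640000 N, ΣAE = 44680000 N.
F₁ = P·A₁E₁/ΣAE = -16300·34030000/44680000 = -12420 N.

-12.4 kN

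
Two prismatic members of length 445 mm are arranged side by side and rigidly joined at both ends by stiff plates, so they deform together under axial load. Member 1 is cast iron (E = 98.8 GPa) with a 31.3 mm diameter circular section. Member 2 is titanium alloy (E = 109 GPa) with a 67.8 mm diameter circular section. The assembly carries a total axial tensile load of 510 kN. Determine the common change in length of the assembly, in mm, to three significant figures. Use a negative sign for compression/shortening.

0.483 mm

A_1 = 769.4 mm².
A_2 = 3610 mm².
Equal strain + equilibrium ⇒ each member carries load in proportion to AE: A₁E₁ = 76020000 N, A₂E₂ = 393500000 N, ΣAE = 469500000 N.
δ = PL/ΣAE = 510000·445/469500000 = 0.4833 mm.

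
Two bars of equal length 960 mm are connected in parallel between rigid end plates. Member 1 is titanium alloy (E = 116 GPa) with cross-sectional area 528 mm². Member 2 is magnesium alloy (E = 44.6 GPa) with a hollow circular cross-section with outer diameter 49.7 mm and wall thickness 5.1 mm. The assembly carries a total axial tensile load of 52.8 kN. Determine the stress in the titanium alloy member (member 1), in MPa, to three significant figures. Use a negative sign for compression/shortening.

65.8 MPa

A_2 = 714.6 mm².
Equal strain + equilibrium ⇒ each member carries load in proportion to AE: A₁E₁ = 61250000 N, A₂E₂ = 31870000 N, ΣAE = 93120000 N.
σ₁ = P·E₁/ΣAE = 52800·116000/93120000 = 65.77 MPa.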